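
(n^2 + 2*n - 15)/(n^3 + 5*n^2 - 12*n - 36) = (n + 5)/(n^2 + 8*n + 12)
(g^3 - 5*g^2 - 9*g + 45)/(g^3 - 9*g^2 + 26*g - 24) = (g^2 - 2*g - 15)/(g^2 - 6*g + 8)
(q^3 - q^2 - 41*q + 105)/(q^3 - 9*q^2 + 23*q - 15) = (q + 7)/(q - 1)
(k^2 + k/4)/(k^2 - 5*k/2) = (4*k + 1)/(2*(2*k - 5))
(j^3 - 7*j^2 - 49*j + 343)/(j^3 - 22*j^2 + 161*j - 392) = (j + 7)/(j - 8)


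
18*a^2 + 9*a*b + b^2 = (3*a + b)*(6*a + b)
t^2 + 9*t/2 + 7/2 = (t + 1)*(t + 7/2)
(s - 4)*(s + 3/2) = s^2 - 5*s/2 - 6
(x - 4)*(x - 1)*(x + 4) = x^3 - x^2 - 16*x + 16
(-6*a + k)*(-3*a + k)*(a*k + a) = 18*a^3*k + 18*a^3 - 9*a^2*k^2 - 9*a^2*k + a*k^3 + a*k^2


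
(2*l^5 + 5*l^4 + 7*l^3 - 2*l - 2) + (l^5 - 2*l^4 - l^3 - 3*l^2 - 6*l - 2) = 3*l^5 + 3*l^4 + 6*l^3 - 3*l^2 - 8*l - 4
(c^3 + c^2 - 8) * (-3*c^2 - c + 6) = -3*c^5 - 4*c^4 + 5*c^3 + 30*c^2 + 8*c - 48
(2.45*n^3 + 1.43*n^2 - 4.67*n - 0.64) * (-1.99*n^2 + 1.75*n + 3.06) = -4.8755*n^5 + 1.4418*n^4 + 19.2928*n^3 - 2.5231*n^2 - 15.4102*n - 1.9584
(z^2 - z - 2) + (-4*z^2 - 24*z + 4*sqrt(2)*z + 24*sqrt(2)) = -3*z^2 - 25*z + 4*sqrt(2)*z - 2 + 24*sqrt(2)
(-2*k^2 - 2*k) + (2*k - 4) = -2*k^2 - 4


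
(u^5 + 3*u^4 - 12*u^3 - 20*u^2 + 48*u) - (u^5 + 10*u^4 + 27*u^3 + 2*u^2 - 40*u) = -7*u^4 - 39*u^3 - 22*u^2 + 88*u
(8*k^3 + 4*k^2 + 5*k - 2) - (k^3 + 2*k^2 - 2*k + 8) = 7*k^3 + 2*k^2 + 7*k - 10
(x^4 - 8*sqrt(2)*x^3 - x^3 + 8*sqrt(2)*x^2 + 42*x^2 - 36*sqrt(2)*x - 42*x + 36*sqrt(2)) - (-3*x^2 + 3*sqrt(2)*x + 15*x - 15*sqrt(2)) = x^4 - 8*sqrt(2)*x^3 - x^3 + 8*sqrt(2)*x^2 + 45*x^2 - 57*x - 39*sqrt(2)*x + 51*sqrt(2)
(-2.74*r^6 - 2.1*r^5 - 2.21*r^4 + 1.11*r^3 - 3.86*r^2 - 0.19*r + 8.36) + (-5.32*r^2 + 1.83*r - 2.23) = -2.74*r^6 - 2.1*r^5 - 2.21*r^4 + 1.11*r^3 - 9.18*r^2 + 1.64*r + 6.13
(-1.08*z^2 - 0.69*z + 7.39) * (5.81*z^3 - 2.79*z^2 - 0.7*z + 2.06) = -6.2748*z^5 - 0.995699999999999*z^4 + 45.617*z^3 - 22.3599*z^2 - 6.5944*z + 15.2234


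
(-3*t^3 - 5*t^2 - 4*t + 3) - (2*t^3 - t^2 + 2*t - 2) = -5*t^3 - 4*t^2 - 6*t + 5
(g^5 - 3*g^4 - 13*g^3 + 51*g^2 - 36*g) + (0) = g^5 - 3*g^4 - 13*g^3 + 51*g^2 - 36*g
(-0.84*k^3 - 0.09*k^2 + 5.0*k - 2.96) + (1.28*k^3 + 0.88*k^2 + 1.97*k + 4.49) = 0.44*k^3 + 0.79*k^2 + 6.97*k + 1.53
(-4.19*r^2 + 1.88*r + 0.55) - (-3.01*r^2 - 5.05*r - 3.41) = -1.18*r^2 + 6.93*r + 3.96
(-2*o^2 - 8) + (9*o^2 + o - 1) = 7*o^2 + o - 9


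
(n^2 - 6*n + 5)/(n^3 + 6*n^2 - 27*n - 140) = (n - 1)/(n^2 + 11*n + 28)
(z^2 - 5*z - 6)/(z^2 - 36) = (z + 1)/(z + 6)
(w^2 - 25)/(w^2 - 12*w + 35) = (w + 5)/(w - 7)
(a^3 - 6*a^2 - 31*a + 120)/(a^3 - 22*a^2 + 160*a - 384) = (a^2 + 2*a - 15)/(a^2 - 14*a + 48)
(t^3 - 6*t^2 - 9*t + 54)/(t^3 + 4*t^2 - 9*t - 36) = (t - 6)/(t + 4)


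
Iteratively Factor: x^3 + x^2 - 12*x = (x + 4)*(x^2 - 3*x) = (x - 3)*(x + 4)*(x)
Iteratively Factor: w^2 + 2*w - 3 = (w + 3)*(w - 1)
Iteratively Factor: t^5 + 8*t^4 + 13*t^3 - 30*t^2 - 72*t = (t + 3)*(t^4 + 5*t^3 - 2*t^2 - 24*t) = (t + 3)*(t + 4)*(t^3 + t^2 - 6*t) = (t - 2)*(t + 3)*(t + 4)*(t^2 + 3*t) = (t - 2)*(t + 3)^2*(t + 4)*(t)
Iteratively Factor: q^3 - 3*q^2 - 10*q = (q - 5)*(q^2 + 2*q) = (q - 5)*(q + 2)*(q)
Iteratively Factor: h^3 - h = (h + 1)*(h^2 - h) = h*(h + 1)*(h - 1)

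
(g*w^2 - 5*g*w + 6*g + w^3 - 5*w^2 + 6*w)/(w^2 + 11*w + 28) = (g*w^2 - 5*g*w + 6*g + w^3 - 5*w^2 + 6*w)/(w^2 + 11*w + 28)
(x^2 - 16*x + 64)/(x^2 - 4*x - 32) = (x - 8)/(x + 4)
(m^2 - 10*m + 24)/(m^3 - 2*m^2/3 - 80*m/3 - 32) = 3*(m - 4)/(3*m^2 + 16*m + 16)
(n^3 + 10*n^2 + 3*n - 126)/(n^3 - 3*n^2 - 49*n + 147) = (n + 6)/(n - 7)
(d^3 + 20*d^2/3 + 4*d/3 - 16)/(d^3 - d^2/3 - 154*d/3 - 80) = (3*d^2 + 2*d - 8)/(3*d^2 - 19*d - 40)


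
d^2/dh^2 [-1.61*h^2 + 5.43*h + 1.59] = -3.22000000000000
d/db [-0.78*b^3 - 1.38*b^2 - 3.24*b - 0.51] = -2.34*b^2 - 2.76*b - 3.24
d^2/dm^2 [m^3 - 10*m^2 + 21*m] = 6*m - 20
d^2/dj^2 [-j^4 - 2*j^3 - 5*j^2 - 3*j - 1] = -12*j^2 - 12*j - 10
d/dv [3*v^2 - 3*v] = 6*v - 3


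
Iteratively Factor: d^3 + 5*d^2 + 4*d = (d)*(d^2 + 5*d + 4) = d*(d + 4)*(d + 1)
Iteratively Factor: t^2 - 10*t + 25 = (t - 5)*(t - 5)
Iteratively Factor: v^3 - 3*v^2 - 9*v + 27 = (v - 3)*(v^2 - 9) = (v - 3)^2*(v + 3)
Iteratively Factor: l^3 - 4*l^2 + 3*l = (l - 3)*(l^2 - l) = l*(l - 3)*(l - 1)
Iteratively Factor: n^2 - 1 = (n - 1)*(n + 1)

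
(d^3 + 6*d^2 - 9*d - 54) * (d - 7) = d^4 - d^3 - 51*d^2 + 9*d + 378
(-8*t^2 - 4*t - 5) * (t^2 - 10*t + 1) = -8*t^4 + 76*t^3 + 27*t^2 + 46*t - 5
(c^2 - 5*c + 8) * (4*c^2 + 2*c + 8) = 4*c^4 - 18*c^3 + 30*c^2 - 24*c + 64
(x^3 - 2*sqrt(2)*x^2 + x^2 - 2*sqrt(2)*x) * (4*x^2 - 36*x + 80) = 4*x^5 - 32*x^4 - 8*sqrt(2)*x^4 + 44*x^3 + 64*sqrt(2)*x^3 - 88*sqrt(2)*x^2 + 80*x^2 - 160*sqrt(2)*x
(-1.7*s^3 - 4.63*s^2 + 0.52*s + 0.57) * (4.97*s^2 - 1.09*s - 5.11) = -8.449*s^5 - 21.1581*s^4 + 16.3181*s^3 + 25.9254*s^2 - 3.2785*s - 2.9127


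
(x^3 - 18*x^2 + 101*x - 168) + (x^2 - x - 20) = x^3 - 17*x^2 + 100*x - 188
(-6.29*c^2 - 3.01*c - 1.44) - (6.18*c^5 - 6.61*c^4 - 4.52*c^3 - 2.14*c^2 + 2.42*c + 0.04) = -6.18*c^5 + 6.61*c^4 + 4.52*c^3 - 4.15*c^2 - 5.43*c - 1.48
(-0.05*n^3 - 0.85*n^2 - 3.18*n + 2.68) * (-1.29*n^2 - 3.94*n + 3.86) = 0.0645*n^5 + 1.2935*n^4 + 7.2582*n^3 + 5.791*n^2 - 22.834*n + 10.3448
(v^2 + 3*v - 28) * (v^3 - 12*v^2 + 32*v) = v^5 - 9*v^4 - 32*v^3 + 432*v^2 - 896*v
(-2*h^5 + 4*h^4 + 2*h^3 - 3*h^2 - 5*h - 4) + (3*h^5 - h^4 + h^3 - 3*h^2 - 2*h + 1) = h^5 + 3*h^4 + 3*h^3 - 6*h^2 - 7*h - 3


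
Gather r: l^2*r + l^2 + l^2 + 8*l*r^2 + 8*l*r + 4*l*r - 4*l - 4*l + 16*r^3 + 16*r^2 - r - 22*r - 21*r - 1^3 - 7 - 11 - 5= 2*l^2 - 8*l + 16*r^3 + r^2*(8*l + 16) + r*(l^2 + 12*l - 44) - 24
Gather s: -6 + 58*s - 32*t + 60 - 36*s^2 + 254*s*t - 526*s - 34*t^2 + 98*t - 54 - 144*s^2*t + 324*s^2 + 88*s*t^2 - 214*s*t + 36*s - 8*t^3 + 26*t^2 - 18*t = s^2*(288 - 144*t) + s*(88*t^2 + 40*t - 432) - 8*t^3 - 8*t^2 + 48*t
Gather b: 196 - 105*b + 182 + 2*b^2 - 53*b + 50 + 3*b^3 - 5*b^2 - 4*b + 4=3*b^3 - 3*b^2 - 162*b + 432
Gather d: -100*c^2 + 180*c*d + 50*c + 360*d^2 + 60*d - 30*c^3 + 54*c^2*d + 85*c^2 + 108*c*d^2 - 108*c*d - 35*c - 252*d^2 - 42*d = -30*c^3 - 15*c^2 + 15*c + d^2*(108*c + 108) + d*(54*c^2 + 72*c + 18)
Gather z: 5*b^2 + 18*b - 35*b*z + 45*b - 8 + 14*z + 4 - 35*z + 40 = 5*b^2 + 63*b + z*(-35*b - 21) + 36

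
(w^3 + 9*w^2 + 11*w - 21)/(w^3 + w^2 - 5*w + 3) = (w + 7)/(w - 1)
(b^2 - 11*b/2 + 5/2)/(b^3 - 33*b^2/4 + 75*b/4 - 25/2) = 2*(2*b - 1)/(4*b^2 - 13*b + 10)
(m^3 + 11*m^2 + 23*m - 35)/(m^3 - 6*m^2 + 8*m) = (m^3 + 11*m^2 + 23*m - 35)/(m*(m^2 - 6*m + 8))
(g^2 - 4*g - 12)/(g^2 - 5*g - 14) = (g - 6)/(g - 7)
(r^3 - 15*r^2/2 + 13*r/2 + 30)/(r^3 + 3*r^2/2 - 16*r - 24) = (r - 5)/(r + 4)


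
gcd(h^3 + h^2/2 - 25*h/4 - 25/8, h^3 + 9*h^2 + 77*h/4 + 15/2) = h^2 + 3*h + 5/4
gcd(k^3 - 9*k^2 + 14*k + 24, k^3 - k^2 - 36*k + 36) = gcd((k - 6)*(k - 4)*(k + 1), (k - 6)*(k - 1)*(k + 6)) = k - 6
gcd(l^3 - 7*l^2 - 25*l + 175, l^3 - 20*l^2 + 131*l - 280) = l^2 - 12*l + 35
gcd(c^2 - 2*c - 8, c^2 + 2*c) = c + 2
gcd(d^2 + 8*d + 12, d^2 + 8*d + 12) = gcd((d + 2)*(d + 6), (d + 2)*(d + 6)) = d^2 + 8*d + 12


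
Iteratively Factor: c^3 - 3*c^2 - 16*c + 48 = (c + 4)*(c^2 - 7*c + 12) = (c - 3)*(c + 4)*(c - 4)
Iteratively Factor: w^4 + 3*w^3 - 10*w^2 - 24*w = (w)*(w^3 + 3*w^2 - 10*w - 24) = w*(w + 2)*(w^2 + w - 12) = w*(w - 3)*(w + 2)*(w + 4)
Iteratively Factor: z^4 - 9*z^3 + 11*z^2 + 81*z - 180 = (z - 5)*(z^3 - 4*z^2 - 9*z + 36) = (z - 5)*(z - 4)*(z^2 - 9) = (z - 5)*(z - 4)*(z - 3)*(z + 3)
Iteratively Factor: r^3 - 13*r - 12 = (r - 4)*(r^2 + 4*r + 3) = (r - 4)*(r + 3)*(r + 1)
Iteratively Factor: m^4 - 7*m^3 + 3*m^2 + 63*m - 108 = (m - 3)*(m^3 - 4*m^2 - 9*m + 36) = (m - 4)*(m - 3)*(m^2 - 9) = (m - 4)*(m - 3)^2*(m + 3)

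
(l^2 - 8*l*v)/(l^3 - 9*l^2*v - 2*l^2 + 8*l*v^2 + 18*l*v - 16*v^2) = l/(l^2 - l*v - 2*l + 2*v)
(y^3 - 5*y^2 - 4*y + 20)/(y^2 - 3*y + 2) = (y^2 - 3*y - 10)/(y - 1)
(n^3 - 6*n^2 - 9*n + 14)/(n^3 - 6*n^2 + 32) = (n^2 - 8*n + 7)/(n^2 - 8*n + 16)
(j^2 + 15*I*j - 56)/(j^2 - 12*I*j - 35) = (-j^2 - 15*I*j + 56)/(-j^2 + 12*I*j + 35)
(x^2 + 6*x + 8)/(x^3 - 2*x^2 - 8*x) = (x + 4)/(x*(x - 4))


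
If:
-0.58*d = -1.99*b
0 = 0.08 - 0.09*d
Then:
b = 0.26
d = 0.89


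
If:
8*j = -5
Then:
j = -5/8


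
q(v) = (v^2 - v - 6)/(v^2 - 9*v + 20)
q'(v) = (9 - 2*v)*(v^2 - v - 6)/(v^2 - 9*v + 20)^2 + (2*v - 1)/(v^2 - 9*v + 20)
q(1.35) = -0.57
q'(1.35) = -0.20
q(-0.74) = -0.17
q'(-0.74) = -0.16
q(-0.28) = -0.25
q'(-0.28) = -0.17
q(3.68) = 9.14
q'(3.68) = 50.56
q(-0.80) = -0.16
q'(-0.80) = -0.16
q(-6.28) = 0.34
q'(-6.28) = -0.05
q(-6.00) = 0.33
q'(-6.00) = -0.06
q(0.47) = -0.39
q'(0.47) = -0.20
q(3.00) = 0.00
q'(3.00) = 2.50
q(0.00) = -0.30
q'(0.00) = -0.18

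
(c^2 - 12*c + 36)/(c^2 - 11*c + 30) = (c - 6)/(c - 5)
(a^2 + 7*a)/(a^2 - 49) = a/(a - 7)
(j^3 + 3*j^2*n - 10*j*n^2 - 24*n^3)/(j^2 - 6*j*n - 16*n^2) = (j^2 + j*n - 12*n^2)/(j - 8*n)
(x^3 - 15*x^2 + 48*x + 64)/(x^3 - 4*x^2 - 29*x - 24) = (x - 8)/(x + 3)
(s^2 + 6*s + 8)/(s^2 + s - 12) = (s + 2)/(s - 3)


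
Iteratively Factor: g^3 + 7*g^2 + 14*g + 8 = (g + 4)*(g^2 + 3*g + 2) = (g + 2)*(g + 4)*(g + 1)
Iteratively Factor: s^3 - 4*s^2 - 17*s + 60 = (s + 4)*(s^2 - 8*s + 15) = (s - 5)*(s + 4)*(s - 3)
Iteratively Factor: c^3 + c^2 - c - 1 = (c - 1)*(c^2 + 2*c + 1) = (c - 1)*(c + 1)*(c + 1)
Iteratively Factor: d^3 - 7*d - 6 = (d + 1)*(d^2 - d - 6) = (d + 1)*(d + 2)*(d - 3)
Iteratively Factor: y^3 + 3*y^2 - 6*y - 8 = (y + 1)*(y^2 + 2*y - 8) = (y + 1)*(y + 4)*(y - 2)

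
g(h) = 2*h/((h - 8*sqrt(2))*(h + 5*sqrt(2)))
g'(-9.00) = -0.21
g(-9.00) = -0.46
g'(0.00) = -0.02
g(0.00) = 0.00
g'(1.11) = -0.02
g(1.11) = -0.03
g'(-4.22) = -0.10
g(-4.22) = 0.19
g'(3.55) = -0.03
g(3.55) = -0.09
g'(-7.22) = -34.68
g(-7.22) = -5.23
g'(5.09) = -0.04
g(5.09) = -0.13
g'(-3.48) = -0.07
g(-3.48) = 0.13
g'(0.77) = -0.02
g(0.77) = -0.02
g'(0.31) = -0.02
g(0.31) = -0.00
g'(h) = -2*h/((h - 8*sqrt(2))*(h + 5*sqrt(2))^2) - 2*h/((h - 8*sqrt(2))^2*(h + 5*sqrt(2))) + 2/((h - 8*sqrt(2))*(h + 5*sqrt(2)))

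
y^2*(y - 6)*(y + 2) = y^4 - 4*y^3 - 12*y^2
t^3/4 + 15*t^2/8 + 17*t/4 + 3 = (t/4 + 1)*(t + 3/2)*(t + 2)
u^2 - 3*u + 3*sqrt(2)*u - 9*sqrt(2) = (u - 3)*(u + 3*sqrt(2))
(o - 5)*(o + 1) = o^2 - 4*o - 5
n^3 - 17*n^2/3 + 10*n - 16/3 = (n - 8/3)*(n - 2)*(n - 1)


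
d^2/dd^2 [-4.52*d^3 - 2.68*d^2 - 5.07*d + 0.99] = -27.12*d - 5.36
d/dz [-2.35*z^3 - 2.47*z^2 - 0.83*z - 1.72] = -7.05*z^2 - 4.94*z - 0.83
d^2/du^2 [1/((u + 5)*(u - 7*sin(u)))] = ((1 - 7*cos(u))*(u - 7*sin(u))*(2*u + 10) - 7*(u + 5)^2*(u - 7*sin(u))*sin(u) + 2*(u + 5)^2*(7*cos(u) - 1)^2 + 2*(u - 7*sin(u))^2)/((u + 5)^3*(u - 7*sin(u))^3)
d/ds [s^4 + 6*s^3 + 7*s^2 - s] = 4*s^3 + 18*s^2 + 14*s - 1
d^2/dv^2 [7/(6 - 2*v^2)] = 21*(-v^2 - 1)/(v^2 - 3)^3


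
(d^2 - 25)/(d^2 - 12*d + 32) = (d^2 - 25)/(d^2 - 12*d + 32)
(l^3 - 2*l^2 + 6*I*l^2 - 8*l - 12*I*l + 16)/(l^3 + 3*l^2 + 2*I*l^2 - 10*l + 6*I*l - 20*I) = (l + 4*I)/(l + 5)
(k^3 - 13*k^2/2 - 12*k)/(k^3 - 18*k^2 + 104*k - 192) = k*(2*k + 3)/(2*(k^2 - 10*k + 24))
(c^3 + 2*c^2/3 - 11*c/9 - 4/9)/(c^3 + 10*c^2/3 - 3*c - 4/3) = (c + 4/3)/(c + 4)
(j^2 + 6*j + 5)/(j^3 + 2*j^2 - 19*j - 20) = 1/(j - 4)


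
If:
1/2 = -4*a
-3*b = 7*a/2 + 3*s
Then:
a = -1/8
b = 7/48 - s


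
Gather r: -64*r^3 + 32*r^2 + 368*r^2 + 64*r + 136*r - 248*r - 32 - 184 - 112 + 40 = -64*r^3 + 400*r^2 - 48*r - 288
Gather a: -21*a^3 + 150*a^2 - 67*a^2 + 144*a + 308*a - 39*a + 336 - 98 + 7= -21*a^3 + 83*a^2 + 413*a + 245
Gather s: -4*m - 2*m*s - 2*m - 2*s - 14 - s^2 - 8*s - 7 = -6*m - s^2 + s*(-2*m - 10) - 21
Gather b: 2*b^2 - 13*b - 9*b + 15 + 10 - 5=2*b^2 - 22*b + 20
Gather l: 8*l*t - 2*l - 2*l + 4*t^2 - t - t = l*(8*t - 4) + 4*t^2 - 2*t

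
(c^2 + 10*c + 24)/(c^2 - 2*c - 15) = (c^2 + 10*c + 24)/(c^2 - 2*c - 15)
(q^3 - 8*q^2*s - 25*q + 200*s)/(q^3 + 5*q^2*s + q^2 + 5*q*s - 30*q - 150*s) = (q^2 - 8*q*s + 5*q - 40*s)/(q^2 + 5*q*s + 6*q + 30*s)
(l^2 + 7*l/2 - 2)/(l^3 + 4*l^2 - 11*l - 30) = (l^2 + 7*l/2 - 2)/(l^3 + 4*l^2 - 11*l - 30)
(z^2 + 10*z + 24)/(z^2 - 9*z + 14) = (z^2 + 10*z + 24)/(z^2 - 9*z + 14)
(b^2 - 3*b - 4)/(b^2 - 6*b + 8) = (b + 1)/(b - 2)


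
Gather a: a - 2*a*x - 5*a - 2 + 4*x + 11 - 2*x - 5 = a*(-2*x - 4) + 2*x + 4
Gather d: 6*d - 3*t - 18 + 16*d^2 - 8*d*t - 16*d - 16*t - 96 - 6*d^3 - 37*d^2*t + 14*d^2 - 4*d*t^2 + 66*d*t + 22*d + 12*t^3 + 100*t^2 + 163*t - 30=-6*d^3 + d^2*(30 - 37*t) + d*(-4*t^2 + 58*t + 12) + 12*t^3 + 100*t^2 + 144*t - 144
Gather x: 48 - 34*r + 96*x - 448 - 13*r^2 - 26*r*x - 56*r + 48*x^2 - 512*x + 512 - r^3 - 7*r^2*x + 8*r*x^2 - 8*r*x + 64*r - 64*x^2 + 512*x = -r^3 - 13*r^2 - 26*r + x^2*(8*r - 16) + x*(-7*r^2 - 34*r + 96) + 112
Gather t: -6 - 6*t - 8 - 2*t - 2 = -8*t - 16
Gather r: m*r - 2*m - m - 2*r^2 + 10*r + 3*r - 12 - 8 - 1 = -3*m - 2*r^2 + r*(m + 13) - 21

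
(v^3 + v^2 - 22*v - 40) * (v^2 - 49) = v^5 + v^4 - 71*v^3 - 89*v^2 + 1078*v + 1960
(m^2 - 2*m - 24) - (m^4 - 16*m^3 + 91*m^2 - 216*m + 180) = -m^4 + 16*m^3 - 90*m^2 + 214*m - 204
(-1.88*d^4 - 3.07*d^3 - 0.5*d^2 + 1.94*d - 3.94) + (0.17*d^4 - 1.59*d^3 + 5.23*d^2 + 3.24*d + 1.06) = -1.71*d^4 - 4.66*d^3 + 4.73*d^2 + 5.18*d - 2.88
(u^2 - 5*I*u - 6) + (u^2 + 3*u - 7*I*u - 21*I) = 2*u^2 + 3*u - 12*I*u - 6 - 21*I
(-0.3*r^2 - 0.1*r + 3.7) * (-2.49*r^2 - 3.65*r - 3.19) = 0.747*r^4 + 1.344*r^3 - 7.891*r^2 - 13.186*r - 11.803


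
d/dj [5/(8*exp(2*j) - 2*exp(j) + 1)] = (10 - 80*exp(j))*exp(j)/(8*exp(2*j) - 2*exp(j) + 1)^2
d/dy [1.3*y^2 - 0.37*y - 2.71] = 2.6*y - 0.37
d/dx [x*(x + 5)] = 2*x + 5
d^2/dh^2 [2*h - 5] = 0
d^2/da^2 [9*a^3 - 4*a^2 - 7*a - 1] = 54*a - 8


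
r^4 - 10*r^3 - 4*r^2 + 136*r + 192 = (r - 8)*(r - 6)*(r + 2)^2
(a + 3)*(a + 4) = a^2 + 7*a + 12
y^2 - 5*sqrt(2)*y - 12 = (y - 6*sqrt(2))*(y + sqrt(2))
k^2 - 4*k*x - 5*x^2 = (k - 5*x)*(k + x)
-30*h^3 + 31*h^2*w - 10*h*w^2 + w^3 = (-5*h + w)*(-3*h + w)*(-2*h + w)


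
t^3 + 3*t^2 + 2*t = t*(t + 1)*(t + 2)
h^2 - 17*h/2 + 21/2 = (h - 7)*(h - 3/2)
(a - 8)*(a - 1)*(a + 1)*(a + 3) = a^4 - 5*a^3 - 25*a^2 + 5*a + 24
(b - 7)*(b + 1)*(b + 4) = b^3 - 2*b^2 - 31*b - 28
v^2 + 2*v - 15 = (v - 3)*(v + 5)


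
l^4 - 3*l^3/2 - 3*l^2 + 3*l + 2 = (l - 2)*(l + 1/2)*(l - sqrt(2))*(l + sqrt(2))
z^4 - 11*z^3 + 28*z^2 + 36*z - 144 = (z - 6)*(z - 4)*(z - 3)*(z + 2)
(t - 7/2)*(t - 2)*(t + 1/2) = t^3 - 5*t^2 + 17*t/4 + 7/2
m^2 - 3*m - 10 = (m - 5)*(m + 2)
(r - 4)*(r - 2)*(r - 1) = r^3 - 7*r^2 + 14*r - 8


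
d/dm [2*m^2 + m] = 4*m + 1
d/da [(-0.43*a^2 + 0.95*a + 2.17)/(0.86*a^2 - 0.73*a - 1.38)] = (-0.5031*a^2 - 2.5456*a + 0.2731)/(0.7396*a^4 - 1.2556*a^3 - 1.8407*a^2 + 2.0148*a + 1.9044)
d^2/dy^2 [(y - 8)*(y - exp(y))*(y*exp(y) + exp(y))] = (y^3 - 4*y^2*exp(y) - y^2 + 20*y*exp(y) - 30*y + 58*exp(y) - 30)*exp(y)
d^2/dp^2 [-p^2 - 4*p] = -2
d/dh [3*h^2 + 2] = 6*h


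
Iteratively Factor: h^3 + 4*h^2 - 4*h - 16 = (h + 2)*(h^2 + 2*h - 8) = (h - 2)*(h + 2)*(h + 4)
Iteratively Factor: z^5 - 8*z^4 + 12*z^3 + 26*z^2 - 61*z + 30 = (z - 1)*(z^4 - 7*z^3 + 5*z^2 + 31*z - 30) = (z - 1)*(z + 2)*(z^3 - 9*z^2 + 23*z - 15) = (z - 1)^2*(z + 2)*(z^2 - 8*z + 15) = (z - 3)*(z - 1)^2*(z + 2)*(z - 5)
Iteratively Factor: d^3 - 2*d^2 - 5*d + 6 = (d + 2)*(d^2 - 4*d + 3) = (d - 1)*(d + 2)*(d - 3)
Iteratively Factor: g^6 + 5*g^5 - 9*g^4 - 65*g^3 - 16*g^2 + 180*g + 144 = (g + 3)*(g^5 + 2*g^4 - 15*g^3 - 20*g^2 + 44*g + 48) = (g - 3)*(g + 3)*(g^4 + 5*g^3 - 20*g - 16) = (g - 3)*(g + 3)*(g + 4)*(g^3 + g^2 - 4*g - 4) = (g - 3)*(g + 1)*(g + 3)*(g + 4)*(g^2 - 4) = (g - 3)*(g - 2)*(g + 1)*(g + 3)*(g + 4)*(g + 2)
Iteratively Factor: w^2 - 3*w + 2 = (w - 2)*(w - 1)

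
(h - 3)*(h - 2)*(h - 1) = h^3 - 6*h^2 + 11*h - 6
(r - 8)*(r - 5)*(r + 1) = r^3 - 12*r^2 + 27*r + 40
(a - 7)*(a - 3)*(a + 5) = a^3 - 5*a^2 - 29*a + 105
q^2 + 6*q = q*(q + 6)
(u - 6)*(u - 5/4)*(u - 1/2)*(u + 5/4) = u^4 - 13*u^3/2 + 23*u^2/16 + 325*u/32 - 75/16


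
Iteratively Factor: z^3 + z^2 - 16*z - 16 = (z + 1)*(z^2 - 16) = (z - 4)*(z + 1)*(z + 4)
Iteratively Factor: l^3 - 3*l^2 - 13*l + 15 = (l + 3)*(l^2 - 6*l + 5) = (l - 5)*(l + 3)*(l - 1)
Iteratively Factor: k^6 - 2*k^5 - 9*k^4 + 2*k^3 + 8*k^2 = (k - 1)*(k^5 - k^4 - 10*k^3 - 8*k^2) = (k - 4)*(k - 1)*(k^4 + 3*k^3 + 2*k^2) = (k - 4)*(k - 1)*(k + 2)*(k^3 + k^2) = (k - 4)*(k - 1)*(k + 1)*(k + 2)*(k^2) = k*(k - 4)*(k - 1)*(k + 1)*(k + 2)*(k)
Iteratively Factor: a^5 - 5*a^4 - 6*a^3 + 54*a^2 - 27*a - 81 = (a - 3)*(a^4 - 2*a^3 - 12*a^2 + 18*a + 27) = (a - 3)*(a + 1)*(a^3 - 3*a^2 - 9*a + 27) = (a - 3)^2*(a + 1)*(a^2 - 9) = (a - 3)^2*(a + 1)*(a + 3)*(a - 3)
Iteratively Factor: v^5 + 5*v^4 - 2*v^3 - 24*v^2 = (v + 4)*(v^4 + v^3 - 6*v^2) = (v - 2)*(v + 4)*(v^3 + 3*v^2) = v*(v - 2)*(v + 4)*(v^2 + 3*v) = v^2*(v - 2)*(v + 4)*(v + 3)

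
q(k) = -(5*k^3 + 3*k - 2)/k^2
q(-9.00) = 45.36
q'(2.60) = -4.78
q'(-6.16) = -4.90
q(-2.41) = 13.64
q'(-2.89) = -4.48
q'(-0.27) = 239.37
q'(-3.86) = -4.73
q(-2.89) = 15.73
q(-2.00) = 12.00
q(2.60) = -13.86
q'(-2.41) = -4.20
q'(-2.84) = -4.45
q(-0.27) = 39.90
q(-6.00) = 30.56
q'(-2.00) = -3.75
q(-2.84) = 15.50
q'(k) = -(15*k^2 + 3)/k^2 + 2*(5*k^3 + 3*k - 2)/k^3 = -5 + 3/k^2 - 4/k^3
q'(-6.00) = -4.90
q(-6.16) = 31.34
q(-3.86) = 20.21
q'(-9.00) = -4.96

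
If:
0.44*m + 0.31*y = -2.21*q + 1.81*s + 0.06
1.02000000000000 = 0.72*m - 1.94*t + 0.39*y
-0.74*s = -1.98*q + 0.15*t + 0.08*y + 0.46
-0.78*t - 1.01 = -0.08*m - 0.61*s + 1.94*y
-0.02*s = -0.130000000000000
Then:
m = 11.63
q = 2.97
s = 6.50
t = 3.88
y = 0.44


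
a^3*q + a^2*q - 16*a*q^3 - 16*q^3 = (a - 4*q)*(a + 4*q)*(a*q + q)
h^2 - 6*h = h*(h - 6)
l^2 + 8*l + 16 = (l + 4)^2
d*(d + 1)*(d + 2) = d^3 + 3*d^2 + 2*d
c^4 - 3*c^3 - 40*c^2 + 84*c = c*(c - 7)*(c - 2)*(c + 6)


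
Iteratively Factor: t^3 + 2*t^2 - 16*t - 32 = (t + 2)*(t^2 - 16) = (t - 4)*(t + 2)*(t + 4)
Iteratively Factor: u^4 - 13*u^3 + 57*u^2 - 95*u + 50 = (u - 5)*(u^3 - 8*u^2 + 17*u - 10) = (u - 5)*(u - 1)*(u^2 - 7*u + 10) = (u - 5)*(u - 2)*(u - 1)*(u - 5)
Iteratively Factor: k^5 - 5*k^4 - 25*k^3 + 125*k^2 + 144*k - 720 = (k - 4)*(k^4 - k^3 - 29*k^2 + 9*k + 180) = (k - 4)*(k - 3)*(k^3 + 2*k^2 - 23*k - 60) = (k - 4)*(k - 3)*(k + 4)*(k^2 - 2*k - 15) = (k - 4)*(k - 3)*(k + 3)*(k + 4)*(k - 5)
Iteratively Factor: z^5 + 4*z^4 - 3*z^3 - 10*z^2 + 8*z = (z)*(z^4 + 4*z^3 - 3*z^2 - 10*z + 8) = z*(z - 1)*(z^3 + 5*z^2 + 2*z - 8) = z*(z - 1)*(z + 2)*(z^2 + 3*z - 4) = z*(z - 1)^2*(z + 2)*(z + 4)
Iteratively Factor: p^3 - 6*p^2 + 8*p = (p)*(p^2 - 6*p + 8) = p*(p - 4)*(p - 2)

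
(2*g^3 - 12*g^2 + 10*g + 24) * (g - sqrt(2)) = 2*g^4 - 12*g^3 - 2*sqrt(2)*g^3 + 10*g^2 + 12*sqrt(2)*g^2 - 10*sqrt(2)*g + 24*g - 24*sqrt(2)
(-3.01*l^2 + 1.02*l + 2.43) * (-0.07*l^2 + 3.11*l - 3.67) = 0.2107*l^4 - 9.4325*l^3 + 14.0488*l^2 + 3.8139*l - 8.9181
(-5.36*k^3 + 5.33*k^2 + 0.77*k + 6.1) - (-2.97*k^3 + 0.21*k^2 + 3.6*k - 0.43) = -2.39*k^3 + 5.12*k^2 - 2.83*k + 6.53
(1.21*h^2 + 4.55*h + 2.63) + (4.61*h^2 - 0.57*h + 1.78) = 5.82*h^2 + 3.98*h + 4.41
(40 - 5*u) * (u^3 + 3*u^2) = -5*u^4 + 25*u^3 + 120*u^2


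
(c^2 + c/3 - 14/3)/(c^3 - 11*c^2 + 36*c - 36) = (c + 7/3)/(c^2 - 9*c + 18)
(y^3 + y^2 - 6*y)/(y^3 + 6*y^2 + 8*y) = (y^2 + y - 6)/(y^2 + 6*y + 8)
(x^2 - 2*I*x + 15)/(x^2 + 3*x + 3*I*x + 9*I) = (x - 5*I)/(x + 3)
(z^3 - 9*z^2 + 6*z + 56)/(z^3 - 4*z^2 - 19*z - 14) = (z - 4)/(z + 1)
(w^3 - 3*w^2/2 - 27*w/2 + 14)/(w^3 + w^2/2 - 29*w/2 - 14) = (w - 1)/(w + 1)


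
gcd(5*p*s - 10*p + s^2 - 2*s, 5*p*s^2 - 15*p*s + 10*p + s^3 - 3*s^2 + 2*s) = 5*p*s - 10*p + s^2 - 2*s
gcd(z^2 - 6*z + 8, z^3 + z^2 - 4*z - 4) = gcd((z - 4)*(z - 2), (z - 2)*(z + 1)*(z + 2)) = z - 2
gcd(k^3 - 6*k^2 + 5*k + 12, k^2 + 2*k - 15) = k - 3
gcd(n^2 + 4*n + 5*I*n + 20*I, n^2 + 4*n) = n + 4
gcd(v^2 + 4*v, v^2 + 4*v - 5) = 1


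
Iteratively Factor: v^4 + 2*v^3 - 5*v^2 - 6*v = (v - 2)*(v^3 + 4*v^2 + 3*v) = (v - 2)*(v + 3)*(v^2 + v) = v*(v - 2)*(v + 3)*(v + 1)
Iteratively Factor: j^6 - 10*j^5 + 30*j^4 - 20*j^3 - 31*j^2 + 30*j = (j + 1)*(j^5 - 11*j^4 + 41*j^3 - 61*j^2 + 30*j) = (j - 5)*(j + 1)*(j^4 - 6*j^3 + 11*j^2 - 6*j) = j*(j - 5)*(j + 1)*(j^3 - 6*j^2 + 11*j - 6) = j*(j - 5)*(j - 1)*(j + 1)*(j^2 - 5*j + 6) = j*(j - 5)*(j - 2)*(j - 1)*(j + 1)*(j - 3)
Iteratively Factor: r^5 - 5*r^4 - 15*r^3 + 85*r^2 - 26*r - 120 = (r + 4)*(r^4 - 9*r^3 + 21*r^2 + r - 30) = (r - 3)*(r + 4)*(r^3 - 6*r^2 + 3*r + 10) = (r - 3)*(r - 2)*(r + 4)*(r^2 - 4*r - 5) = (r - 5)*(r - 3)*(r - 2)*(r + 4)*(r + 1)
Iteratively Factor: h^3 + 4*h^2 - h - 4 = (h + 1)*(h^2 + 3*h - 4) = (h - 1)*(h + 1)*(h + 4)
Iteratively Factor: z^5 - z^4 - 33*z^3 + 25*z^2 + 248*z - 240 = (z + 4)*(z^4 - 5*z^3 - 13*z^2 + 77*z - 60) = (z - 1)*(z + 4)*(z^3 - 4*z^2 - 17*z + 60) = (z - 3)*(z - 1)*(z + 4)*(z^2 - z - 20) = (z - 5)*(z - 3)*(z - 1)*(z + 4)*(z + 4)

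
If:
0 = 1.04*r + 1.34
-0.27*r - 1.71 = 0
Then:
No Solution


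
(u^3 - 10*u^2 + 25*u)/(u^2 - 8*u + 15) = u*(u - 5)/(u - 3)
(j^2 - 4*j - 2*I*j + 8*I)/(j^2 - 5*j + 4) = (j - 2*I)/(j - 1)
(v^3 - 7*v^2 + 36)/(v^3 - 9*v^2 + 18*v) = (v + 2)/v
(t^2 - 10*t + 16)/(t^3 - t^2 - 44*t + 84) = (t - 8)/(t^2 + t - 42)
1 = 1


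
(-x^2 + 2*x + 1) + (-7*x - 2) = -x^2 - 5*x - 1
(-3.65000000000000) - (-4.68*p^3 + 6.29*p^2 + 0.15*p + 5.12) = 4.68*p^3 - 6.29*p^2 - 0.15*p - 8.77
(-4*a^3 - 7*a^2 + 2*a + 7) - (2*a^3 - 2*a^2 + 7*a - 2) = -6*a^3 - 5*a^2 - 5*a + 9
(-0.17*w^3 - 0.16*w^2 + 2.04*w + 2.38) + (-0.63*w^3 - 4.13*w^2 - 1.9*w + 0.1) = -0.8*w^3 - 4.29*w^2 + 0.14*w + 2.48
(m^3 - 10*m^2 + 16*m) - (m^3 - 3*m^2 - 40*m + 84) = -7*m^2 + 56*m - 84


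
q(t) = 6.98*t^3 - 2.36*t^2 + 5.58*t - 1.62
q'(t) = 20.94*t^2 - 4.72*t + 5.58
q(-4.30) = -624.21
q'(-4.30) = 413.06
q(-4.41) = -670.77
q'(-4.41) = 433.64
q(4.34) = 548.74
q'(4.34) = 379.51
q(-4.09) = -541.48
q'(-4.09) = 375.17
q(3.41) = 266.74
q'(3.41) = 232.98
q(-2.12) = -90.56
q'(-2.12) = 109.70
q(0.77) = 4.46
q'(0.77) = 14.36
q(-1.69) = -51.48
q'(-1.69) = 73.36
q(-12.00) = -12469.86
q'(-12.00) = 3077.58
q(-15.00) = -24173.82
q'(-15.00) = 4787.88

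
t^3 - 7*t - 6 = (t - 3)*(t + 1)*(t + 2)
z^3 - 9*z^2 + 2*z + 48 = (z - 8)*(z - 3)*(z + 2)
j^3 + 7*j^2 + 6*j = j*(j + 1)*(j + 6)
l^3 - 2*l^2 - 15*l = l*(l - 5)*(l + 3)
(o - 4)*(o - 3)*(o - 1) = o^3 - 8*o^2 + 19*o - 12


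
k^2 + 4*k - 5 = (k - 1)*(k + 5)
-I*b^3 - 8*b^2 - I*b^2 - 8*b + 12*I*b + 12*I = (b - 6*I)*(b - 2*I)*(-I*b - I)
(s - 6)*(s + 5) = s^2 - s - 30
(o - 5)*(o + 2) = o^2 - 3*o - 10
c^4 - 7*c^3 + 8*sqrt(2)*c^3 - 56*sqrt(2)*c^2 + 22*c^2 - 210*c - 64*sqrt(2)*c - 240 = (c - 8)*(c + 1)*(c + 3*sqrt(2))*(c + 5*sqrt(2))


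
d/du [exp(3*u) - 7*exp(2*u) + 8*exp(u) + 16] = (3*exp(2*u) - 14*exp(u) + 8)*exp(u)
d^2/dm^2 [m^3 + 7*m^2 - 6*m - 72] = 6*m + 14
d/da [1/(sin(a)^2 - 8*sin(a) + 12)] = 2*(4 - sin(a))*cos(a)/(sin(a)^2 - 8*sin(a) + 12)^2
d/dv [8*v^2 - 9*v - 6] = 16*v - 9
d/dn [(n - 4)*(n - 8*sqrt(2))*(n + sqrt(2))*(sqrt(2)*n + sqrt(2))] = 4*sqrt(2)*n^3 - 42*n^2 - 9*sqrt(2)*n^2 - 40*sqrt(2)*n + 84*n + 56 + 48*sqrt(2)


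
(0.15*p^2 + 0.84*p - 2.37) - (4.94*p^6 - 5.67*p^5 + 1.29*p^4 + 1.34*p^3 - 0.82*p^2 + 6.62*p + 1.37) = -4.94*p^6 + 5.67*p^5 - 1.29*p^4 - 1.34*p^3 + 0.97*p^2 - 5.78*p - 3.74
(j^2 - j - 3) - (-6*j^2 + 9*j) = 7*j^2 - 10*j - 3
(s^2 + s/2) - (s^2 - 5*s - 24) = 11*s/2 + 24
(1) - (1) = 0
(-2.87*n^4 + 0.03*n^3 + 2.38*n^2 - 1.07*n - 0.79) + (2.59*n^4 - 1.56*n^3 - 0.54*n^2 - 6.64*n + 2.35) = -0.28*n^4 - 1.53*n^3 + 1.84*n^2 - 7.71*n + 1.56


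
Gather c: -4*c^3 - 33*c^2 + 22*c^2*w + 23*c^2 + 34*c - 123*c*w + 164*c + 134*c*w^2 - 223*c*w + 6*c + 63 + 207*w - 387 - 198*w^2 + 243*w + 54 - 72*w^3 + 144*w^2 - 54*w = -4*c^3 + c^2*(22*w - 10) + c*(134*w^2 - 346*w + 204) - 72*w^3 - 54*w^2 + 396*w - 270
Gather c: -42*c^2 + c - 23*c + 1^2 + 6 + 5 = -42*c^2 - 22*c + 12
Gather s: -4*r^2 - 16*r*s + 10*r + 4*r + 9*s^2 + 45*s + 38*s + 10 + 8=-4*r^2 + 14*r + 9*s^2 + s*(83 - 16*r) + 18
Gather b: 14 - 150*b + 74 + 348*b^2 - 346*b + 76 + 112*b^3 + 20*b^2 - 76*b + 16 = 112*b^3 + 368*b^2 - 572*b + 180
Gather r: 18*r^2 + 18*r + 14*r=18*r^2 + 32*r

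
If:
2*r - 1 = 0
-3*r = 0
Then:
No Solution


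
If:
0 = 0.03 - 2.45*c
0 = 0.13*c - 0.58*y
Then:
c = 0.01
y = 0.00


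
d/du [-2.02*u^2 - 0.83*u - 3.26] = -4.04*u - 0.83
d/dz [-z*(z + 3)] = -2*z - 3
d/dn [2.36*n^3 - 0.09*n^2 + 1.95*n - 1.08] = 7.08*n^2 - 0.18*n + 1.95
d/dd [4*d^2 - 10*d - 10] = 8*d - 10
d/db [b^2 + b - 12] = 2*b + 1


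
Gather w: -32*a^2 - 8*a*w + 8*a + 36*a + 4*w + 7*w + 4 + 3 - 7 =-32*a^2 + 44*a + w*(11 - 8*a)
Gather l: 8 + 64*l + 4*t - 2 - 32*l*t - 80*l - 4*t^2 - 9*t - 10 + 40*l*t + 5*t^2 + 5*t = l*(8*t - 16) + t^2 - 4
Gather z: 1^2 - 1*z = 1 - z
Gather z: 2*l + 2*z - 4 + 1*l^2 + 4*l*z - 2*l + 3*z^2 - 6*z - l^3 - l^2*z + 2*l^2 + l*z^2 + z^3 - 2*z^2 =-l^3 + 3*l^2 + z^3 + z^2*(l + 1) + z*(-l^2 + 4*l - 4) - 4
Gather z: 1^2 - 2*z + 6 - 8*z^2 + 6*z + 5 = -8*z^2 + 4*z + 12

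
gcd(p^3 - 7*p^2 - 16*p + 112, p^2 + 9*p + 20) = p + 4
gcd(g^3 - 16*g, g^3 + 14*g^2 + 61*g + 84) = g + 4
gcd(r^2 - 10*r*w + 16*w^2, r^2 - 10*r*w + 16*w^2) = r^2 - 10*r*w + 16*w^2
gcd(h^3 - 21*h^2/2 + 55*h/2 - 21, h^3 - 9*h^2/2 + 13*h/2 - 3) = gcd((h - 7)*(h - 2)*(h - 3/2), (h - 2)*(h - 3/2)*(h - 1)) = h^2 - 7*h/2 + 3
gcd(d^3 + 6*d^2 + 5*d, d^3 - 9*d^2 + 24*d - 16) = 1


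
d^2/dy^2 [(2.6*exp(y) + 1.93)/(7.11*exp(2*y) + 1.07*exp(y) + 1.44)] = (131.43546*exp(4*y) + 370.482192*exp(3*y) - 115.670457*exp(2*y) - 80.836871*exp(y) + 2.417616)*exp(y)/(359.425431*exp(6*y) + 162.272241*exp(5*y) + 242.805789*exp(4*y) + 66.955571*exp(3*y) + 49.175856*exp(2*y) + 6.656256*exp(y) + 2.985984)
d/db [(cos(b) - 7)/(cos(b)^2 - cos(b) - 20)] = (cos(b)^2 - 14*cos(b) + 27)*sin(b)/(sin(b)^2 + cos(b) + 19)^2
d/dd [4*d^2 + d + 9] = 8*d + 1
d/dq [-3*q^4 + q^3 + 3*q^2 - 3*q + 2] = -12*q^3 + 3*q^2 + 6*q - 3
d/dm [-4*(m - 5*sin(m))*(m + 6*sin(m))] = -4*m*cos(m) - 8*m - 4*sin(m) + 120*sin(2*m)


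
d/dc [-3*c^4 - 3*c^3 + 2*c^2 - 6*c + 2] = -12*c^3 - 9*c^2 + 4*c - 6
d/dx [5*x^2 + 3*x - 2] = 10*x + 3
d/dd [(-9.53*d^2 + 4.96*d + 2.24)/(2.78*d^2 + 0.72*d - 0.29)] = (-20.6504*d^2 - 6.927*d - 3.0512)/(7.7284*d^4 + 4.0032*d^3 - 1.094*d^2 - 0.4176*d + 0.0841)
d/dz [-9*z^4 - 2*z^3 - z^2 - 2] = 2*z*(-18*z^2 - 3*z - 1)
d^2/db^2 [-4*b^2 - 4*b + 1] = -8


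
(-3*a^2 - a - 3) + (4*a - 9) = -3*a^2 + 3*a - 12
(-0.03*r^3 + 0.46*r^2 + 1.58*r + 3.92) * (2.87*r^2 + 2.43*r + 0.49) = -0.0861*r^5 + 1.2473*r^4 + 5.6377*r^3 + 15.3152*r^2 + 10.2998*r + 1.9208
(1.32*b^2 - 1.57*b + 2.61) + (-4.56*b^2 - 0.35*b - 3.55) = -3.24*b^2 - 1.92*b - 0.94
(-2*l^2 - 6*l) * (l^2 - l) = -2*l^4 - 4*l^3 + 6*l^2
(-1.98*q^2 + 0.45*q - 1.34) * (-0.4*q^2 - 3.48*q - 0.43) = 0.792*q^4 + 6.7104*q^3 - 0.1786*q^2 + 4.4697*q + 0.5762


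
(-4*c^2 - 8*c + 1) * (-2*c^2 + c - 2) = 8*c^4 + 12*c^3 - 2*c^2 + 17*c - 2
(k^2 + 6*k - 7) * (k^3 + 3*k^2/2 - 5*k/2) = k^5 + 15*k^4/2 - k^3/2 - 51*k^2/2 + 35*k/2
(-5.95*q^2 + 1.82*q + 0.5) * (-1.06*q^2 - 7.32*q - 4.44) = 6.307*q^4 + 41.6248*q^3 + 12.5656*q^2 - 11.7408*q - 2.22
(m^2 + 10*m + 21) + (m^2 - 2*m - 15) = 2*m^2 + 8*m + 6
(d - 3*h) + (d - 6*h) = 2*d - 9*h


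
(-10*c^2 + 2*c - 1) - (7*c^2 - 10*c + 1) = -17*c^2 + 12*c - 2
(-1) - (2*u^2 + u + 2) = -2*u^2 - u - 3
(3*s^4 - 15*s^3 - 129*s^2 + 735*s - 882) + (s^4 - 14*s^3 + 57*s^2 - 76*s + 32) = 4*s^4 - 29*s^3 - 72*s^2 + 659*s - 850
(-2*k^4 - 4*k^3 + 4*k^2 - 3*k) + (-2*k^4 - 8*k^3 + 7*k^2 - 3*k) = -4*k^4 - 12*k^3 + 11*k^2 - 6*k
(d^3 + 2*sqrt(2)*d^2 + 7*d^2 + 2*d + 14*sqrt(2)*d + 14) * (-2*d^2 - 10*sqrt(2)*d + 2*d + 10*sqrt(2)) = -2*d^5 - 14*sqrt(2)*d^4 - 12*d^4 - 84*sqrt(2)*d^3 - 30*d^3 - 264*d^2 + 78*sqrt(2)*d^2 - 120*sqrt(2)*d + 308*d + 140*sqrt(2)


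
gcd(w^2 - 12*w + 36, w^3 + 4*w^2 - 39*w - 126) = w - 6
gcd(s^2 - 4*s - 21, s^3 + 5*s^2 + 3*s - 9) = s + 3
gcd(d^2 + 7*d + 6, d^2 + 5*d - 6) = d + 6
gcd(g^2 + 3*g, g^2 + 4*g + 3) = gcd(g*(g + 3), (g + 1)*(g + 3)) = g + 3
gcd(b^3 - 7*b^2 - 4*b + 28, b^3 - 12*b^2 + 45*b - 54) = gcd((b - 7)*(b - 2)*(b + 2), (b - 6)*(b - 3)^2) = 1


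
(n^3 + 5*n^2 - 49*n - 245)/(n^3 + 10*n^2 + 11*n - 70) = (n - 7)/(n - 2)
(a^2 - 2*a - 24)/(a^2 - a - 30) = (a + 4)/(a + 5)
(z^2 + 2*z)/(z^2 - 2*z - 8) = z/(z - 4)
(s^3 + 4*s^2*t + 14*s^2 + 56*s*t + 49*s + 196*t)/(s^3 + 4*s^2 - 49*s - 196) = (s^2 + 4*s*t + 7*s + 28*t)/(s^2 - 3*s - 28)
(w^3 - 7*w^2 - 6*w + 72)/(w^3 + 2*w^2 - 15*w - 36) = (w - 6)/(w + 3)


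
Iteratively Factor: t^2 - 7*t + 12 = (t - 4)*(t - 3)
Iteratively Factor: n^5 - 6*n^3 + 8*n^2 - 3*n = (n - 1)*(n^4 + n^3 - 5*n^2 + 3*n) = (n - 1)*(n + 3)*(n^3 - 2*n^2 + n) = (n - 1)^2*(n + 3)*(n^2 - n) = n*(n - 1)^2*(n + 3)*(n - 1)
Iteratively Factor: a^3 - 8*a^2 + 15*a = (a - 3)*(a^2 - 5*a) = a*(a - 3)*(a - 5)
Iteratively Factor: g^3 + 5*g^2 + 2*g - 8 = (g + 2)*(g^2 + 3*g - 4) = (g + 2)*(g + 4)*(g - 1)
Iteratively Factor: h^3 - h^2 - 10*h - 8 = (h + 2)*(h^2 - 3*h - 4) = (h + 1)*(h + 2)*(h - 4)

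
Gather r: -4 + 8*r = 8*r - 4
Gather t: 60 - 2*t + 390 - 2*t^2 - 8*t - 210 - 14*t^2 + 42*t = -16*t^2 + 32*t + 240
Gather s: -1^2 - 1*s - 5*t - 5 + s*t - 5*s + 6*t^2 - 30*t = s*(t - 6) + 6*t^2 - 35*t - 6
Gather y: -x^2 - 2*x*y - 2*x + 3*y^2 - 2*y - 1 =-x^2 - 2*x + 3*y^2 + y*(-2*x - 2) - 1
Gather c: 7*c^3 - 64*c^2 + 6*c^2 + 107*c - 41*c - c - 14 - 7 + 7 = 7*c^3 - 58*c^2 + 65*c - 14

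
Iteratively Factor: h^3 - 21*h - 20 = (h + 1)*(h^2 - h - 20) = (h + 1)*(h + 4)*(h - 5)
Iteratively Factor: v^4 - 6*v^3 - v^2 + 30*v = (v)*(v^3 - 6*v^2 - v + 30) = v*(v - 5)*(v^2 - v - 6) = v*(v - 5)*(v + 2)*(v - 3)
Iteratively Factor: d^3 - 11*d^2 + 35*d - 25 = (d - 5)*(d^2 - 6*d + 5) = (d - 5)*(d - 1)*(d - 5)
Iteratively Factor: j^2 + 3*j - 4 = (j - 1)*(j + 4)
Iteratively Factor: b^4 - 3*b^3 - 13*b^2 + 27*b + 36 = (b - 4)*(b^3 + b^2 - 9*b - 9) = (b - 4)*(b + 1)*(b^2 - 9) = (b - 4)*(b - 3)*(b + 1)*(b + 3)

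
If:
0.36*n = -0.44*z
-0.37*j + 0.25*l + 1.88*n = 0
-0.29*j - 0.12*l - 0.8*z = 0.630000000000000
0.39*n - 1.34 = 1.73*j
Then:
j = -0.73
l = -2.47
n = 0.18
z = -0.15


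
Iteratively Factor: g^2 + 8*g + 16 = (g + 4)*(g + 4)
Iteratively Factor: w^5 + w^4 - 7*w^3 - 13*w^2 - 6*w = (w)*(w^4 + w^3 - 7*w^2 - 13*w - 6) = w*(w + 2)*(w^3 - w^2 - 5*w - 3) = w*(w - 3)*(w + 2)*(w^2 + 2*w + 1) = w*(w - 3)*(w + 1)*(w + 2)*(w + 1)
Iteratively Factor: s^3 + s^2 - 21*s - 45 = (s - 5)*(s^2 + 6*s + 9) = (s - 5)*(s + 3)*(s + 3)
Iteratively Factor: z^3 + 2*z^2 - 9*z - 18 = (z - 3)*(z^2 + 5*z + 6) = (z - 3)*(z + 2)*(z + 3)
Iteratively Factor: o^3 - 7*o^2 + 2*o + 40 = (o + 2)*(o^2 - 9*o + 20) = (o - 5)*(o + 2)*(o - 4)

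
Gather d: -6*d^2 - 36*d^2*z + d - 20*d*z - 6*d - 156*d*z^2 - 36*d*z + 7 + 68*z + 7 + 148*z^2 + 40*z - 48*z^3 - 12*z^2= d^2*(-36*z - 6) + d*(-156*z^2 - 56*z - 5) - 48*z^3 + 136*z^2 + 108*z + 14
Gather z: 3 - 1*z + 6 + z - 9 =0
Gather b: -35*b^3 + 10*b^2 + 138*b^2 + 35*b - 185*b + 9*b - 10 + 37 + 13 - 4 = -35*b^3 + 148*b^2 - 141*b + 36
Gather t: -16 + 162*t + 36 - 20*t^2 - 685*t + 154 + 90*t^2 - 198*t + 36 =70*t^2 - 721*t + 210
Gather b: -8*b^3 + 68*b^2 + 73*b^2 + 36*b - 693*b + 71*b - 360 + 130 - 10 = -8*b^3 + 141*b^2 - 586*b - 240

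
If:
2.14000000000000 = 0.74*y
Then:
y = 2.89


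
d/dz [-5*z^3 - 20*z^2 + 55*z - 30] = -15*z^2 - 40*z + 55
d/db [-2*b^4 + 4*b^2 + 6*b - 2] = -8*b^3 + 8*b + 6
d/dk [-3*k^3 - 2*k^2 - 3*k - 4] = -9*k^2 - 4*k - 3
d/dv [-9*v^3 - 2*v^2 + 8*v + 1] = -27*v^2 - 4*v + 8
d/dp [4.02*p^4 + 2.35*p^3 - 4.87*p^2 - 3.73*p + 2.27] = 16.08*p^3 + 7.05*p^2 - 9.74*p - 3.73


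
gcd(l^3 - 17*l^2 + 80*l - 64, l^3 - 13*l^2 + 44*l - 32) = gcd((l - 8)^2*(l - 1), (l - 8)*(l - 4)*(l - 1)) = l^2 - 9*l + 8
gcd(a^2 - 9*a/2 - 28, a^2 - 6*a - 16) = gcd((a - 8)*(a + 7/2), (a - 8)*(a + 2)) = a - 8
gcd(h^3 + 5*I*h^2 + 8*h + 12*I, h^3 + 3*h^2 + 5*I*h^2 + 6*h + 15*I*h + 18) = h + 6*I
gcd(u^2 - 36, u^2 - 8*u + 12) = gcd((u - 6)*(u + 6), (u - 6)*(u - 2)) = u - 6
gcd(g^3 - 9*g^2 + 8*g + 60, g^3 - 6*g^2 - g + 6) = g - 6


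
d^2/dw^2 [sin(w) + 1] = -sin(w)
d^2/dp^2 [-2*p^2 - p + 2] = -4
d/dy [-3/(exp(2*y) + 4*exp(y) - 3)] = 6*(exp(y) + 2)*exp(y)/(exp(2*y) + 4*exp(y) - 3)^2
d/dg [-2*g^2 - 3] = -4*g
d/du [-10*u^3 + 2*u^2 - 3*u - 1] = -30*u^2 + 4*u - 3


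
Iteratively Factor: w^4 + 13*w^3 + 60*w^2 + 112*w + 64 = (w + 4)*(w^3 + 9*w^2 + 24*w + 16) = (w + 1)*(w + 4)*(w^2 + 8*w + 16) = (w + 1)*(w + 4)^2*(w + 4)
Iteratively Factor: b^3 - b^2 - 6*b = (b)*(b^2 - b - 6) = b*(b + 2)*(b - 3)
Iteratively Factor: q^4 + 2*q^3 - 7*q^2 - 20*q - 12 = (q + 2)*(q^3 - 7*q - 6) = (q + 2)^2*(q^2 - 2*q - 3) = (q - 3)*(q + 2)^2*(q + 1)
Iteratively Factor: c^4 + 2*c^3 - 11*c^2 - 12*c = (c + 4)*(c^3 - 2*c^2 - 3*c) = (c - 3)*(c + 4)*(c^2 + c) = c*(c - 3)*(c + 4)*(c + 1)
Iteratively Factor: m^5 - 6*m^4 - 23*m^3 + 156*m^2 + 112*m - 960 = (m - 5)*(m^4 - m^3 - 28*m^2 + 16*m + 192) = (m - 5)*(m + 4)*(m^3 - 5*m^2 - 8*m + 48) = (m - 5)*(m - 4)*(m + 4)*(m^2 - m - 12) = (m - 5)*(m - 4)^2*(m + 4)*(m + 3)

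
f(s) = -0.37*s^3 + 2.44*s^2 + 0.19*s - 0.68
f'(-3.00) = -24.44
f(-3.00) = 30.70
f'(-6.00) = -69.05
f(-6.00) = 165.94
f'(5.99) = -10.41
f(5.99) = 8.48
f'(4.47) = -0.18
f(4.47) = 15.88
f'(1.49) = 5.00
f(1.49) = 3.80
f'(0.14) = 0.85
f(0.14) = -0.61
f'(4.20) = 1.11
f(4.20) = 15.75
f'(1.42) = 4.88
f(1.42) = 3.45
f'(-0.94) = -5.38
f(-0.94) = 1.60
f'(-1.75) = -11.75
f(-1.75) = 8.44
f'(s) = -1.11*s^2 + 4.88*s + 0.19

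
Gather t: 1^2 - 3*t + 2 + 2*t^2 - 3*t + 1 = 2*t^2 - 6*t + 4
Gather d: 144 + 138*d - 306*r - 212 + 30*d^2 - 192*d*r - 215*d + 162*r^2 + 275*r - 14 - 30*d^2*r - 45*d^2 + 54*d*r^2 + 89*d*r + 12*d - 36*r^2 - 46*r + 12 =d^2*(-30*r - 15) + d*(54*r^2 - 103*r - 65) + 126*r^2 - 77*r - 70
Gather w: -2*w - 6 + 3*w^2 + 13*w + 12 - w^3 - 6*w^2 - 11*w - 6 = -w^3 - 3*w^2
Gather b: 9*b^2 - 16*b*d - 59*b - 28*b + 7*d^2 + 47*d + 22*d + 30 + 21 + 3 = 9*b^2 + b*(-16*d - 87) + 7*d^2 + 69*d + 54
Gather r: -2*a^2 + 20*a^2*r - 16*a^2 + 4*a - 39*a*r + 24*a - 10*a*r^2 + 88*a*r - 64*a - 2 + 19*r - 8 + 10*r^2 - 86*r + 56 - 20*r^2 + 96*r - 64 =-18*a^2 - 36*a + r^2*(-10*a - 10) + r*(20*a^2 + 49*a + 29) - 18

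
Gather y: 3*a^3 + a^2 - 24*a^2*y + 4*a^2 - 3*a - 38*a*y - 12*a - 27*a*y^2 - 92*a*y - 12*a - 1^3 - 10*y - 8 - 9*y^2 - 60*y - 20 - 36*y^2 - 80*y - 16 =3*a^3 + 5*a^2 - 27*a + y^2*(-27*a - 45) + y*(-24*a^2 - 130*a - 150) - 45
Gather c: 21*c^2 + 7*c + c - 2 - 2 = 21*c^2 + 8*c - 4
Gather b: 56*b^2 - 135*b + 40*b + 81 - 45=56*b^2 - 95*b + 36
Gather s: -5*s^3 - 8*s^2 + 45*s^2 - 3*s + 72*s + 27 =-5*s^3 + 37*s^2 + 69*s + 27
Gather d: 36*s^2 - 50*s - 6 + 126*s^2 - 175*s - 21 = 162*s^2 - 225*s - 27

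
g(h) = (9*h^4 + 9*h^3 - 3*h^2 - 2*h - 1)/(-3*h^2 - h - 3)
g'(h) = (6*h + 1)*(9*h^4 + 9*h^3 - 3*h^2 - 2*h - 1)/(-3*h^2 - h - 3)^2 + (36*h^3 + 27*h^2 - 6*h - 2)/(-3*h^2 - h - 3)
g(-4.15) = -39.23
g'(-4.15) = 22.71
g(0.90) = -1.14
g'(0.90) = -5.28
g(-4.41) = -45.34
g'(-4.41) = 24.30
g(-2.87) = -15.21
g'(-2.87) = 14.76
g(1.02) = -1.84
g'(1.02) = -6.31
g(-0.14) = 0.27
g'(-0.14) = 0.23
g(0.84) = -0.84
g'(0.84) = -4.74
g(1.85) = -9.75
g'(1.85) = -12.52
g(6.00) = -115.27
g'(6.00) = -37.99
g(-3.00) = -17.19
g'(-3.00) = 15.59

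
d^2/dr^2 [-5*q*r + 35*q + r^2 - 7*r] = 2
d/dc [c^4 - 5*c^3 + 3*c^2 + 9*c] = 4*c^3 - 15*c^2 + 6*c + 9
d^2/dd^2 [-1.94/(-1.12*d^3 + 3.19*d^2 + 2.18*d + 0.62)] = ((12.3772 - 13.0368*d)*(-1.12*d^3 + 3.19*d^2 + 2.18*d + 0.62) - 1.94*(-6.72*d^2 + 12.76*d + 4.36)*(-3.36*d^2 + 6.38*d + 2.18))/(-1.12*d^3 + 3.19*d^2 + 2.18*d + 0.62)^3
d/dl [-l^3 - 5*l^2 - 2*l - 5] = -3*l^2 - 10*l - 2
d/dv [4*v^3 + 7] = 12*v^2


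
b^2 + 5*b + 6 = (b + 2)*(b + 3)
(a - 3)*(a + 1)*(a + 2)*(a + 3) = a^4 + 3*a^3 - 7*a^2 - 27*a - 18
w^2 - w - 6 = (w - 3)*(w + 2)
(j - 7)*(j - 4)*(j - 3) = j^3 - 14*j^2 + 61*j - 84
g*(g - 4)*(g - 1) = g^3 - 5*g^2 + 4*g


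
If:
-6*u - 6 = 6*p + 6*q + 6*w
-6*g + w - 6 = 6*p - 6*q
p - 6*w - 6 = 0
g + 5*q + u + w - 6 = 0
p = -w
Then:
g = -1/35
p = 6/7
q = 69/35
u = -104/35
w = -6/7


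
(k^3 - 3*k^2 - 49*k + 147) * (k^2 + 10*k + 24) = k^5 + 7*k^4 - 55*k^3 - 415*k^2 + 294*k + 3528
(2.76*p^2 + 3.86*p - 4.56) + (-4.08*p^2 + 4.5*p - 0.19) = -1.32*p^2 + 8.36*p - 4.75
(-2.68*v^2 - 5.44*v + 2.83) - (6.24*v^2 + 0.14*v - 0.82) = -8.92*v^2 - 5.58*v + 3.65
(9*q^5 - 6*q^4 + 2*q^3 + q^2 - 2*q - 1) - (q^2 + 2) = 9*q^5 - 6*q^4 + 2*q^3 - 2*q - 3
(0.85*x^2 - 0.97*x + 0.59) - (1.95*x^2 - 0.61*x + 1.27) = -1.1*x^2 - 0.36*x - 0.68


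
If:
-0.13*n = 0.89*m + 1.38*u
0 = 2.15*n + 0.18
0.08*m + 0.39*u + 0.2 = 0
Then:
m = 1.18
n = -0.08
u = -0.76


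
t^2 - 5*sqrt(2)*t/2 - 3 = (t - 3*sqrt(2))*(t + sqrt(2)/2)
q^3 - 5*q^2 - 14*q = q*(q - 7)*(q + 2)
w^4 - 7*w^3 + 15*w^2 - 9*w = w*(w - 3)^2*(w - 1)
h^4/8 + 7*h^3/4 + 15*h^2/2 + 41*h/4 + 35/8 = (h/4 + 1/4)*(h/2 + 1/2)*(h + 5)*(h + 7)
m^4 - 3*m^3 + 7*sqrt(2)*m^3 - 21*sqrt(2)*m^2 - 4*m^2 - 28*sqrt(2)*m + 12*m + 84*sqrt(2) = (m - 3)*(m - 2)*(m + 2)*(m + 7*sqrt(2))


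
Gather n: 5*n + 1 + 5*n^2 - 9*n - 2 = 5*n^2 - 4*n - 1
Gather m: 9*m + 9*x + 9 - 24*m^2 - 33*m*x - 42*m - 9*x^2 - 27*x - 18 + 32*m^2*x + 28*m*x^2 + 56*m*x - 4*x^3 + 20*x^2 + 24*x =m^2*(32*x - 24) + m*(28*x^2 + 23*x - 33) - 4*x^3 + 11*x^2 + 6*x - 9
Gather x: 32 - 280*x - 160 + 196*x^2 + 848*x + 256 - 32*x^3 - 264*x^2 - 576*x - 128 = -32*x^3 - 68*x^2 - 8*x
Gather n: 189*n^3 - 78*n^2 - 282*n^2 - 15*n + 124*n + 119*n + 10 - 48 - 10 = 189*n^3 - 360*n^2 + 228*n - 48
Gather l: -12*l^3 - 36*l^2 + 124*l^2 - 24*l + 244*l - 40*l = -12*l^3 + 88*l^2 + 180*l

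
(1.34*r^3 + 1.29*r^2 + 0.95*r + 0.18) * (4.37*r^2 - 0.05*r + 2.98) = 5.8558*r^5 + 5.5703*r^4 + 8.0802*r^3 + 4.5833*r^2 + 2.822*r + 0.5364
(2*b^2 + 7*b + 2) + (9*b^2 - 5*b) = 11*b^2 + 2*b + 2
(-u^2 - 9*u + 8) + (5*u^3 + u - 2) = 5*u^3 - u^2 - 8*u + 6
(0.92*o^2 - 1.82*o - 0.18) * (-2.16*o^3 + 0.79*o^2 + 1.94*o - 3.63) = -1.9872*o^5 + 4.658*o^4 + 0.7358*o^3 - 7.0126*o^2 + 6.2574*o + 0.6534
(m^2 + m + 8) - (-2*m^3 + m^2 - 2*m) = 2*m^3 + 3*m + 8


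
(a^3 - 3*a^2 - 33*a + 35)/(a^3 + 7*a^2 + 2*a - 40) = (a^2 - 8*a + 7)/(a^2 + 2*a - 8)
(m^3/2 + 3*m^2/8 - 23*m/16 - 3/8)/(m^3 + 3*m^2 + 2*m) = (8*m^2 - 10*m - 3)/(16*m*(m + 1))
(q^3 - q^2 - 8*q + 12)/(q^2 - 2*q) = q + 1 - 6/q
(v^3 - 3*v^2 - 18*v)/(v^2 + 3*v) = v - 6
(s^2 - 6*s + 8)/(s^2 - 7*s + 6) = (s^2 - 6*s + 8)/(s^2 - 7*s + 6)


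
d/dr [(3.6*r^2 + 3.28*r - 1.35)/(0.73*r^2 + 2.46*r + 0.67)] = (6.4616*r^2 + 6.795*r + 5.5186)/(0.5329*r^4 + 3.5916*r^3 + 7.0298*r^2 + 3.2964*r + 0.4489)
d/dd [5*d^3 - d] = 15*d^2 - 1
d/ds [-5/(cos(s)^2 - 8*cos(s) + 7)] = 10*(4 - cos(s))*sin(s)/(cos(s)^2 - 8*cos(s) + 7)^2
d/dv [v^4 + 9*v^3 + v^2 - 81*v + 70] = 4*v^3 + 27*v^2 + 2*v - 81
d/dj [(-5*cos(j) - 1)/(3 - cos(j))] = 16*sin(j)/(cos(j) - 3)^2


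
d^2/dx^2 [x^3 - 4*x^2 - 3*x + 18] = 6*x - 8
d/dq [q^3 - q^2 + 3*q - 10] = 3*q^2 - 2*q + 3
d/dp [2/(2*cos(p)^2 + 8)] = 4*sin(2*p)/(cos(2*p) + 9)^2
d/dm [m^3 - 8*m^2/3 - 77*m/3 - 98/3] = 3*m^2 - 16*m/3 - 77/3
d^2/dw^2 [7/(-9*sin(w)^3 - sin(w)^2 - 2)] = 7*(729*sin(w)^6 + 99*sin(w)^5 - 968*sin(w)^4 - 306*sin(w)^3 - 14*sin(w)^2 + 108*sin(w) + 4)/(9*sin(w)^3 + sin(w)^2 + 2)^3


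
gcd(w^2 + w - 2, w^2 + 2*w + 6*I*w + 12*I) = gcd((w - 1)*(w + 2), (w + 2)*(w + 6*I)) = w + 2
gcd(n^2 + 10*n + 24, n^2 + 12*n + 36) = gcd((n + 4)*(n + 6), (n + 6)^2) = n + 6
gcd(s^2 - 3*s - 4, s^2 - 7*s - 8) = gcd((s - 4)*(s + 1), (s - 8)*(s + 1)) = s + 1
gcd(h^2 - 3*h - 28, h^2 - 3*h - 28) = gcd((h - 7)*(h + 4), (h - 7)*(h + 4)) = h^2 - 3*h - 28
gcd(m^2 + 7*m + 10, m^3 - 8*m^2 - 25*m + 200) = m + 5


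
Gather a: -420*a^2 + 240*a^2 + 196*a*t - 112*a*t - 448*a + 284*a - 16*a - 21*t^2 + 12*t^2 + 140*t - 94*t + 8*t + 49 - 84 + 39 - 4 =-180*a^2 + a*(84*t - 180) - 9*t^2 + 54*t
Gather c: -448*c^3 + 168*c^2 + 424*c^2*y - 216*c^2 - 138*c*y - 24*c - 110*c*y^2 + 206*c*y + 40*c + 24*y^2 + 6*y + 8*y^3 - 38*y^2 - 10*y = -448*c^3 + c^2*(424*y - 48) + c*(-110*y^2 + 68*y + 16) + 8*y^3 - 14*y^2 - 4*y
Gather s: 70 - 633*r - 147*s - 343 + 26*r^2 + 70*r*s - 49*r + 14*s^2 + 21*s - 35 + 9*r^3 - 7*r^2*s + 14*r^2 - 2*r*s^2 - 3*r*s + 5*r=9*r^3 + 40*r^2 - 677*r + s^2*(14 - 2*r) + s*(-7*r^2 + 67*r - 126) - 308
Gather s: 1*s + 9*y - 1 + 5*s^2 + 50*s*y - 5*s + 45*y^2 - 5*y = 5*s^2 + s*(50*y - 4) + 45*y^2 + 4*y - 1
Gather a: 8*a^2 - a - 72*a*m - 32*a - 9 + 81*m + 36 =8*a^2 + a*(-72*m - 33) + 81*m + 27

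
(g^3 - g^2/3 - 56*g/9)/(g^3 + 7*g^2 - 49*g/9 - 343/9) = g*(3*g - 8)/(3*g^2 + 14*g - 49)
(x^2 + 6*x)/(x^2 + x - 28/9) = 9*x*(x + 6)/(9*x^2 + 9*x - 28)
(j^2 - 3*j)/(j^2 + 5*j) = (j - 3)/(j + 5)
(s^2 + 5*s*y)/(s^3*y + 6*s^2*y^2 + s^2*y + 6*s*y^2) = (s + 5*y)/(y*(s^2 + 6*s*y + s + 6*y))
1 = 1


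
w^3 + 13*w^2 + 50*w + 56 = (w + 2)*(w + 4)*(w + 7)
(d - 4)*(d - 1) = d^2 - 5*d + 4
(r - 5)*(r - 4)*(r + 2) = r^3 - 7*r^2 + 2*r + 40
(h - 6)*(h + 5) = h^2 - h - 30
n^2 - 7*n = n*(n - 7)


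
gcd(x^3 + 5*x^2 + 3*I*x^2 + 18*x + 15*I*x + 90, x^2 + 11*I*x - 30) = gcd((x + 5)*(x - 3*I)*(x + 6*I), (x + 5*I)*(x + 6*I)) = x + 6*I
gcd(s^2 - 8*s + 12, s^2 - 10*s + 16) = s - 2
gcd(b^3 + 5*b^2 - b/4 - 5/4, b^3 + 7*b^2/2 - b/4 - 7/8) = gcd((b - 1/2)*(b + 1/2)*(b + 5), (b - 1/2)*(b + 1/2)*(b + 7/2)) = b^2 - 1/4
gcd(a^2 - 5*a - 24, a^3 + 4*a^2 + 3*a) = a + 3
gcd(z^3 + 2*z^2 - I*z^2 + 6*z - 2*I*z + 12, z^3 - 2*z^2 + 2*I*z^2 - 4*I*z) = z + 2*I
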